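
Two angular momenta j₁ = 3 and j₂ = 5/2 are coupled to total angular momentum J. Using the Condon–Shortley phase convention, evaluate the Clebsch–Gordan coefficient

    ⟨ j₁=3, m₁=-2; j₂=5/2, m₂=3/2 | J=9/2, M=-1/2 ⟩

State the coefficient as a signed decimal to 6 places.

j₁+j₂−J=1  J+j₁−j₂=5  J−j₁+j₂=4  j₁+j₂+J+1=11
(j₁±m₁, j₂±m₂, J±M) = (1,5,4,1,4,5)
P² = 460800/77
sum k=0..1:
  [0] +1/2880 = 1/2880
  [1] −1/144 = -1/144
S = -19/2880
C² = P²·S² = 361/1386 ; C = -0.510355

-0.510355  (= −√(361/1386))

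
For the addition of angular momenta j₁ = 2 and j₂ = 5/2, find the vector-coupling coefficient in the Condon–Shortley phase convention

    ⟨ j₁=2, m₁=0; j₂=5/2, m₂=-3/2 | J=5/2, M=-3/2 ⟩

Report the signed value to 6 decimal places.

triangle: 2!·2!·3!/8! = 24/40320
(j±m)!: 2!·2!·1!·4!·1!·4! = 2304
prefactor² = (2J+1)·Δ·N² = 288/35
  k=0: +1/(0!·2!·2!·1!·0!·2!) = 1/8
  k=1: −1/(1!·1!·1!·0!·1!·3!) = -1/6
Σ = -1/24  ⇒  CG² = 288/35·(-1/24)² = 1/70
CG = −√(1/70) = -0.119523

−√(1/70) ≈ -0.119523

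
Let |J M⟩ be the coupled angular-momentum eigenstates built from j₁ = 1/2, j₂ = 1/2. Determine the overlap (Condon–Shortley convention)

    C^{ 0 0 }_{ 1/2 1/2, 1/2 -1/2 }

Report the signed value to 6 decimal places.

√[1·1!0!0!/2! · 1!0!0!1!0!0!] = √(1/2)
  +(−1)^0/∏(0,1,0,0,0,0)! = 1  (running 1)
⟨..|..⟩ = √(1/2)·(1) = +0.707107

+0.707107  (= +√(1/2))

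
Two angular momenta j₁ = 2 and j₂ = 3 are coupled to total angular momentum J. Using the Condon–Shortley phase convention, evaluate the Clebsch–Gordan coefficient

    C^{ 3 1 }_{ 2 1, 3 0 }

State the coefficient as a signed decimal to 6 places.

√[7·2!2!4!/9! · 3!1!3!3!4!2!] = √(96/5)
  +(−1)^0/∏(0,2,1,3,1,1)! = 1/12  (running 1/12)
  +(−1)^1/∏(1,1,0,2,2,2)! = -1/8  (running -1/24)
⟨..|..⟩ = √(96/5)·(-1/24) = -0.182574

-0.182574  (= −√(1/30))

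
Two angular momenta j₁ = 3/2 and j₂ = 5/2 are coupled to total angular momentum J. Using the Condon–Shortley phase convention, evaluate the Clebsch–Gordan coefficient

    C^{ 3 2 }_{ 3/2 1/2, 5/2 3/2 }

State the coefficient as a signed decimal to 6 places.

j₁+j₂−J=1  J+j₁−j₂=2  J−j₁+j₂=4  j₁+j₂+J+1=8
(j₁±m₁, j₂±m₂, J±M) = (2,1,4,1,5,1)
P² = 48
sum k=0..1:
  [0] +1/24 = 1/24
  [1] −1/12 = -1/12
S = -1/24
C² = P²·S² = 1/12 ; C = -0.288675

-0.288675  (= −√(1/12))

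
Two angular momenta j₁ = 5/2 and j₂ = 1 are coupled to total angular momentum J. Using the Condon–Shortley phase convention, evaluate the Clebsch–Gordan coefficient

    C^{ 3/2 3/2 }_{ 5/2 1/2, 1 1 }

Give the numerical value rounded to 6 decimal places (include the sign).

+√(1/15) = +0.258199

√[4·2!3!0!/6! · 3!2!2!0!3!0!] = √(48/5)
  +(−1)^2/∏(2,0,0,0,3,0)! = 1/12  (running 1/12)
⟨..|..⟩ = √(48/5)·(1/12) = +0.258199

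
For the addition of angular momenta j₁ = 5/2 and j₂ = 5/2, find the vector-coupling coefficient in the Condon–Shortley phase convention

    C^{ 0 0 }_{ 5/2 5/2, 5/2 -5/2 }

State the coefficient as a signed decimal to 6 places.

√[1·5!0!0!/6! · 5!0!0!5!0!0!] = √(2400)
  +(−1)^0/∏(0,5,0,0,0,0)! = 1/120  (running 1/120)
⟨..|..⟩ = √(2400)·(1/120) = +0.408248

+0.408248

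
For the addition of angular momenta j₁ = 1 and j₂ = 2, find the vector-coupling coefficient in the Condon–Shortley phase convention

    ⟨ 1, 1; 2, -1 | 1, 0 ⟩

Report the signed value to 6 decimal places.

j₁+j₂−J=2  J+j₁−j₂=0  J−j₁+j₂=2  j₁+j₂+J+1=5
(j₁±m₁, j₂±m₂, J±M) = (2,0,1,3,1,1)
P² = 6/5
sum k=0..0:
  [0] +1/2 = 1/2
S = 1/2
C² = P²·S² = 3/10 ; C = +0.547723

+0.547723  (= +√(3/10))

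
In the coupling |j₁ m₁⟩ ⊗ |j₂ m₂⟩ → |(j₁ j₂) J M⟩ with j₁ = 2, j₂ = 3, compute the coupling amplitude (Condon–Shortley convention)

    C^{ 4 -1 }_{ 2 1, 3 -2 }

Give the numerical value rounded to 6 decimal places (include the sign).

+√(7/20) ≈ +0.591608

√[9·1!3!5!/10! · 3!1!1!5!3!5!] = √(6480/7)
  +(−1)^0/∏(0,1,1,1,2,4)! = 1/48  (running 1/48)
  +(−1)^1/∏(1,0,0,0,3,5)! = -1/720  (running 7/360)
⟨..|..⟩ = √(6480/7)·(7/360) = +0.591608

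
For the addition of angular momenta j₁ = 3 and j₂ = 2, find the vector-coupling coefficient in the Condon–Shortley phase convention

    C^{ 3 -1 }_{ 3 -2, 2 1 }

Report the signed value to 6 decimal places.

j₁+j₂−J=2  J+j₁−j₂=4  J−j₁+j₂=2  j₁+j₂+J+1=9
(j₁±m₁, j₂±m₂, J±M) = (1,5,3,1,2,4)
P² = 64
sum k=1..2:
  [1] −1/48 = -1/48
  [2] +1/12 = 1/12
S = 1/16
C² = P²·S² = 1/4 ; C = +0.500000

+√(1/4) = +0.500000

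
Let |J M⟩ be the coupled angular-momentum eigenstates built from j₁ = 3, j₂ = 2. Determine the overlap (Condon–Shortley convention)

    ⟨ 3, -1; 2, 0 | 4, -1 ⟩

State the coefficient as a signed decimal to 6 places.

−√(3/28) = -0.327327

√[9·1!5!3!/10! · 2!4!2!2!3!5!] = √(1728/7)
  +(−1)^0/∏(0,1,4,2,1,1)! = 1/48  (running 1/48)
  +(−1)^1/∏(1,0,3,1,2,2)! = -1/24  (running -1/48)
⟨..|..⟩ = √(1728/7)·(-1/48) = -0.327327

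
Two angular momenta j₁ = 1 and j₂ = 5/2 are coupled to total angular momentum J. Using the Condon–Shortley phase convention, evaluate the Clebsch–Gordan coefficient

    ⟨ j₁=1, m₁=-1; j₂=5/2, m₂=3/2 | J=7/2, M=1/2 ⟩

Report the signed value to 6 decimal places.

√[8·0!2!5!/8! · 0!2!4!1!4!3!] = √(2304/7)
  +(−1)^0/∏(0,0,2,4,0,1)! = 1/48  (running 1/48)
⟨..|..⟩ = √(2304/7)·(1/48) = +0.377964

+0.377964  (= +√(1/7))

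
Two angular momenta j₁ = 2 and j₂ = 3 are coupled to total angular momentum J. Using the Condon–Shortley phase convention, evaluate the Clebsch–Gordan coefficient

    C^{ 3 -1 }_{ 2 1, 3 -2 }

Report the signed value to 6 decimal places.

+√(1/4) ≈ +0.500000

j₁+j₂−J=2  J+j₁−j₂=2  J−j₁+j₂=4  j₁+j₂+J+1=9
(j₁±m₁, j₂±m₂, J±M) = (3,1,1,5,2,4)
P² = 64
sum k=0..1:
  [0] +1/12 = 1/12
  [1] −1/48 = -1/48
S = 1/16
C² = P²·S² = 1/4 ; C = +0.500000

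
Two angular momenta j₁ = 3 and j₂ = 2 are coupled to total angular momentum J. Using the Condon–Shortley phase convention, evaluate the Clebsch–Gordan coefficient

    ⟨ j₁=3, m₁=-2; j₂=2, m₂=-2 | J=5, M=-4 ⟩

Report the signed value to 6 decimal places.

+0.774597

j₁+j₂−J=0  J+j₁−j₂=6  J−j₁+j₂=4  j₁+j₂+J+1=11
(j₁±m₁, j₂±m₂, J±M) = (1,5,0,4,1,9)
P² = 4976640
sum k=0..0:
  [0] +1/2880 = 1/2880
S = 1/2880
C² = P²·S² = 3/5 ; C = +0.774597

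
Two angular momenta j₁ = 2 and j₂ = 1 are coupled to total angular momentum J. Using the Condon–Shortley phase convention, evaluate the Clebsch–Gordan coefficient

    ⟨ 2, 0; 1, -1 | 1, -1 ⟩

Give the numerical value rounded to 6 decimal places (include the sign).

triangle: 2!×2!×0!/5! = 4/120
(j±m)!: 2!×2!×0!×2!×0!×2! = 16
prefactor² = (2J+1)×Δ×N² = 8/5
  k=0: +1/(0!×2!×2!×0!×0!×0!) = 1/4
Σ = 1/4  ⇒  CG² = 8/5×1/4² = 1/10
CG = +√(1/10) = +0.316228

+√(1/10) = +0.316228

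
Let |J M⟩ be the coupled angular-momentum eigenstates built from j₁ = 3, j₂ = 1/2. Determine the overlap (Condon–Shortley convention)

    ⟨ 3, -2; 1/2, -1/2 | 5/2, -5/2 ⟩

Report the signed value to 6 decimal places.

√[6·1!5!0!/7! · 1!5!0!1!0!5!] = √(14400/7)
  +(−1)^0/∏(0,1,5,0,0,0)! = 1/120  (running 1/120)
⟨..|..⟩ = √(14400/7)·(1/120) = +0.377964

+0.377964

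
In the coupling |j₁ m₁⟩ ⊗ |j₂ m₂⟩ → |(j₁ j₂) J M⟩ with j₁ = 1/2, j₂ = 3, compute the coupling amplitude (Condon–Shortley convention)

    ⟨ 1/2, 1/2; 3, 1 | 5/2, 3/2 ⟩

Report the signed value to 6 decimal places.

+0.534522

√[6·1!0!5!/7! · 1!0!4!2!4!1!] = √(1152/7)
  +(−1)^0/∏(0,1,0,4,0,1)! = 1/24  (running 1/24)
⟨..|..⟩ = √(1152/7)·(1/24) = +0.534522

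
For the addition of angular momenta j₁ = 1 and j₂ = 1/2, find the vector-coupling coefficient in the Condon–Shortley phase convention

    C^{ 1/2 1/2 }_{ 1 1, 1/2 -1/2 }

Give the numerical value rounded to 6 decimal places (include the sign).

j₁+j₂−J=1  J+j₁−j₂=1  J−j₁+j₂=0  j₁+j₂+J+1=3
(j₁±m₁, j₂±m₂, J±M) = (2,0,0,1,1,0)
P² = 2/3
sum k=0..0:
  [0] +1/1 = 1
S = 1
C² = P²·S² = 2/3 ; C = +0.816497

+0.816497  (= +√(2/3))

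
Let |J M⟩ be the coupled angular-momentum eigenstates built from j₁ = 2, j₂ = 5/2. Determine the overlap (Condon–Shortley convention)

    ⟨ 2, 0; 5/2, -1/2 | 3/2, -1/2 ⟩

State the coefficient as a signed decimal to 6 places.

triangle: 3!×1!×2!/7! = 12/5040
(j±m)!: 2!×2!×2!×3!×1!×2! = 96
prefactor² = (2J+1)×Δ×N² = 32/35
  k=1: −1/(1!×2!×1!×1!×0!×1!) = -1/2
  k=2: +1/(2!×1!×0!×0!×1!×2!) = 1/4
Σ = -1/4  ⇒  CG² = 32/35×(-1/4)² = 2/35
CG = −√(2/35) = -0.239046

-0.239046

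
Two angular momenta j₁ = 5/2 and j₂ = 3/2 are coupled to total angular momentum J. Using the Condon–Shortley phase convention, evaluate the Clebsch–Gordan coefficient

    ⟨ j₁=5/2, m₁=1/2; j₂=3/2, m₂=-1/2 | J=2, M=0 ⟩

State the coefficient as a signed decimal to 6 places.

−√(1/14) ≈ -0.267261

√[5·2!3!1!/7! · 3!2!1!2!2!2!] = √(8/7)
  +(−1)^0/∏(0,2,2,1,1,0)! = 1/4  (running 1/4)
  +(−1)^1/∏(1,1,1,0,2,1)! = -1/2  (running -1/4)
⟨..|..⟩ = √(8/7)·(-1/4) = -0.267261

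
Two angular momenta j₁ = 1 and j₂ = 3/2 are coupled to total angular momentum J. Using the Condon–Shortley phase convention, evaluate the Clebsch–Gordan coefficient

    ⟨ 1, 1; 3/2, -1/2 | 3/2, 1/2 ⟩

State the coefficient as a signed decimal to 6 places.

+0.730297

√[4·1!1!2!/5! · 2!0!1!2!2!1!] = √(8/15)
  +(−1)^0/∏(0,1,0,1,1,1)! = 1  (running 1)
⟨..|..⟩ = √(8/15)·(1) = +0.730297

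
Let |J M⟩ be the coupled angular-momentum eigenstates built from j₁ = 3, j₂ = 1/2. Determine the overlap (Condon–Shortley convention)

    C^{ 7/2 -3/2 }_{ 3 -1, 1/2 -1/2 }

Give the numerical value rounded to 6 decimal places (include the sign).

+√(5/7) ≈ +0.845154

j₁+j₂−J=0  J+j₁−j₂=6  J−j₁+j₂=1  j₁+j₂+J+1=8
(j₁±m₁, j₂±m₂, J±M) = (2,4,0,1,2,5)
P² = 11520/7
sum k=0..0:
  [0] +1/48 = 1/48
S = 1/48
C² = P²·S² = 5/7 ; C = +0.845154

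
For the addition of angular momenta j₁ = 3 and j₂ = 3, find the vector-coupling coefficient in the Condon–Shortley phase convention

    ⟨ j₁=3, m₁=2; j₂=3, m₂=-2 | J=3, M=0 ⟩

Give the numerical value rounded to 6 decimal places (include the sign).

+0.408248  (= +√(1/6))

triangle: 3!·3!·3!/10! = 216/3628800
(j±m)!: 5!·1!·1!·5!·3!·3! = 518400
prefactor² = (2J+1)·Δ·N² = 216
  k=0: +1/(0!·3!·1!·1!·2!·2!) = 1/24
  k=1: −1/(1!·2!·0!·0!·3!·3!) = -1/72
Σ = 1/36  ⇒  CG² = 216·1/36² = 1/6
CG = +√(1/6) = +0.408248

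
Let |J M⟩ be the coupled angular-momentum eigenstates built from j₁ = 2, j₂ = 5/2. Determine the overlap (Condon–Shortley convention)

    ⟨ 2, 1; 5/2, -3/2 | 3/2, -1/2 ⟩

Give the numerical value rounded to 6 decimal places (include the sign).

triangle: 3!×1!×2!/7! = 12/5040
(j±m)!: 3!×1!×1!×4!×1!×2! = 288
prefactor² = (2J+1)×Δ×N² = 96/35
  k=0: +1/(0!×3!×1!×1!×0!×1!) = 1/6
  k=1: −1/(1!×2!×0!×0!×1!×2!) = -1/4
Σ = -1/12  ⇒  CG² = 96/35×(-1/12)² = 2/105
CG = −√(2/105) = -0.138013

-0.138013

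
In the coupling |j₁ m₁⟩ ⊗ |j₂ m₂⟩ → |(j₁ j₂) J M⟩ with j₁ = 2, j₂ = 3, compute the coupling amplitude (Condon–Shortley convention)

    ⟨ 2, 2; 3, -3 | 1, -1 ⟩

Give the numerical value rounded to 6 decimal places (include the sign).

triangle: 4!×0!×2!/7! = 48/5040
(j±m)!: 4!×0!×0!×6!×0!×2! = 34560
prefactor² = (2J+1)×Δ×N² = 6912/7
  k=0: +1/(0!×4!×0!×0!×0!×2!) = 1/48
Σ = 1/48  ⇒  CG² = 6912/7×1/48² = 3/7
CG = +√(3/7) = +0.654654

+0.654654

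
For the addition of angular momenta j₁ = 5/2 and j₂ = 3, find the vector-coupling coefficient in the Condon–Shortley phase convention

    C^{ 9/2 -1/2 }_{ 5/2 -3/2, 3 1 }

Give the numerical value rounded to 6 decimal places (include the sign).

j₁+j₂−J=1  J+j₁−j₂=4  J−j₁+j₂=5  j₁+j₂+J+1=11
(j₁±m₁, j₂±m₂, J±M) = (1,4,4,2,4,5)
P² = 184320/77
sum k=0..1:
  [0] +1/576 = 1/576
  [1] −1/72 = -1/72
S = -7/576
C² = P²·S² = 35/99 ; C = -0.594588

-0.594588  (= −√(35/99))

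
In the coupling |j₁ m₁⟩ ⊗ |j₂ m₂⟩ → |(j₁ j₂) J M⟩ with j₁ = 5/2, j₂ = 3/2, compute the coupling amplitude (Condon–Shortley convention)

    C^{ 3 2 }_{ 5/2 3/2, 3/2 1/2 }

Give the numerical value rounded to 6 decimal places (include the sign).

triangle: 1!*4!*2!/8! = 48/40320
(j±m)!: 4!*1!*2!*1!*5!*1! = 5760
prefactor² = (2J+1)*Δ*N² = 48
  k=0: +1/(0!*1!*1!*2!*3!*0!) = 1/12
  k=1: −1/(1!*0!*0!*1!*4!*1!) = -1/24
Σ = 1/24  ⇒  CG² = 48*1/24² = 1/12
CG = +√(1/12) = +0.288675

+0.288675  (= +√(1/12))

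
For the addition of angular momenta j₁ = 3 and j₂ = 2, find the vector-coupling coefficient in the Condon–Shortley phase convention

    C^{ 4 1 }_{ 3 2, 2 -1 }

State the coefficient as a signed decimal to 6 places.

√[9·1!5!3!/10! · 5!1!1!3!5!3!] = √(6480/7)
  +(−1)^0/∏(0,1,1,1,4,2)! = 1/48  (running 1/48)
  +(−1)^1/∏(1,0,0,0,5,3)! = -1/720  (running 7/360)
⟨..|..⟩ = √(6480/7)·(7/360) = +0.591608

+0.591608  (= +√(7/20))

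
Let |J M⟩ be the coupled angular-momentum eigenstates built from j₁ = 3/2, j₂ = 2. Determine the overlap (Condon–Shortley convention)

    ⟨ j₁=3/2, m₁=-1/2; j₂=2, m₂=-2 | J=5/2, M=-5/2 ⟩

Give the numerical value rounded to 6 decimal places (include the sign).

+0.755929

j₁+j₂−J=1  J+j₁−j₂=2  J−j₁+j₂=3  j₁+j₂+J+1=7
(j₁±m₁, j₂±m₂, J±M) = (1,2,0,4,0,5)
P² = 576/7
sum k=0..0:
  [0] +1/12 = 1/12
S = 1/12
C² = P²·S² = 4/7 ; C = +0.755929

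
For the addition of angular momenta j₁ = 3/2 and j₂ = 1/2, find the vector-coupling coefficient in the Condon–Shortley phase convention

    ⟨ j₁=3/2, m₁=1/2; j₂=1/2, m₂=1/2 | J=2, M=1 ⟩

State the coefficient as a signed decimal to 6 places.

j₁+j₂−J=0  J+j₁−j₂=3  J−j₁+j₂=1  j₁+j₂+J+1=5
(j₁±m₁, j₂±m₂, J±M) = (2,1,1,0,3,1)
P² = 3
sum k=0..0:
  [0] +1/2 = 1/2
S = 1/2
C² = P²·S² = 3/4 ; C = +0.866025

+0.866025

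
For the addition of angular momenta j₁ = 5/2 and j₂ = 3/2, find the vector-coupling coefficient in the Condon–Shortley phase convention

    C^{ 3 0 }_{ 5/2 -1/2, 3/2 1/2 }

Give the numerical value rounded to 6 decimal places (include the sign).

j₁+j₂−J=1  J+j₁−j₂=4  J−j₁+j₂=2  j₁+j₂+J+1=8
(j₁±m₁, j₂±m₂, J±M) = (2,3,2,1,3,3)
P² = 36/5
sum k=0..1:
  [0] +1/12 = 1/12
  [1] −1/4 = -1/4
S = -1/6
C² = P²·S² = 1/5 ; C = -0.447214

-0.447214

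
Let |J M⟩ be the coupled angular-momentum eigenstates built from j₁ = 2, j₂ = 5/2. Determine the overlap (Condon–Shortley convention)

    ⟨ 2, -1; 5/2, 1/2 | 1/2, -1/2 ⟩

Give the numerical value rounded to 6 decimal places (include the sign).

-0.365148  (= −√(2/15))

√[2·4!0!1!/6! · 1!3!3!2!0!1!] = √(24/5)
  +(−1)^3/∏(3,1,0,0,0,1)! = -1/6  (running -1/6)
⟨..|..⟩ = √(24/5)·(-1/6) = -0.365148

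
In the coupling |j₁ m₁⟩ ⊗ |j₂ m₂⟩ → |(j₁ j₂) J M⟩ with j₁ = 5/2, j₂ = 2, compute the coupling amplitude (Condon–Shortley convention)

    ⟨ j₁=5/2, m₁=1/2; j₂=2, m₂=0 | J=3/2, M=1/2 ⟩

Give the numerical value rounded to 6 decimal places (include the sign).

−√(2/35) ≈ -0.239046

j₁+j₂−J=3  J+j₁−j₂=2  J−j₁+j₂=1  j₁+j₂+J+1=7
(j₁±m₁, j₂±m₂, J±M) = (3,2,2,2,2,1)
P² = 32/35
sum k=1..2:
  [1] −1/2 = -1/2
  [2] +1/4 = 1/4
S = -1/4
C² = P²·S² = 2/35 ; C = -0.239046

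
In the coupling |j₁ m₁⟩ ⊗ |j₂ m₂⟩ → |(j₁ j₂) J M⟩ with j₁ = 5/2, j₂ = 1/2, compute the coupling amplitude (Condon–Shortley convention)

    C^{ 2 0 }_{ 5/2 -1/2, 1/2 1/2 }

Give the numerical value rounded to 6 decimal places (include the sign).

j₁+j₂−J=1  J+j₁−j₂=4  J−j₁+j₂=0  j₁+j₂+J+1=6
(j₁±m₁, j₂±m₂, J±M) = (2,3,1,0,2,2)
P² = 8
sum k=1..1:
  [1] −1/4 = -1/4
S = -1/4
C² = P²·S² = 1/2 ; C = -0.707107

-0.707107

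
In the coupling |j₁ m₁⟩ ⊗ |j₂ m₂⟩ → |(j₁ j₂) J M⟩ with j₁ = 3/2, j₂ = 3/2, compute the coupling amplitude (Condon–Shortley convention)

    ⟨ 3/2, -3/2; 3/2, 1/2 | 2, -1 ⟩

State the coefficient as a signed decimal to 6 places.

√[5·1!2!2!/6! · 0!3!2!1!1!3!] = √(2)
  +(−1)^1/∏(1,0,2,1,0,1)! = -1/2  (running -1/2)
⟨..|..⟩ = √(2)·(-1/2) = -0.707107

-0.707107  (= −√(1/2))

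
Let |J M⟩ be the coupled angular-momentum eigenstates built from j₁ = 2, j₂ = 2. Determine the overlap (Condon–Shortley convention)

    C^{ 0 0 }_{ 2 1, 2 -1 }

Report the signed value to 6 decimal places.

j₁+j₂−J=4  J+j₁−j₂=0  J−j₁+j₂=0  j₁+j₂+J+1=5
(j₁±m₁, j₂±m₂, J±M) = (3,1,1,3,0,0)
P² = 36/5
sum k=1..1:
  [1] −1/6 = -1/6
S = -1/6
C² = P²·S² = 1/5 ; C = -0.447214

−√(1/5) ≈ -0.447214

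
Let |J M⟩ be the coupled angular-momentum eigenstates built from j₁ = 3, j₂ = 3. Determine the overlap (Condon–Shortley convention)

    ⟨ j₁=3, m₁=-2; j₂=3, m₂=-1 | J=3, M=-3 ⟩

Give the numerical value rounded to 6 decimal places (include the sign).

j₁+j₂−J=3  J+j₁−j₂=3  J−j₁+j₂=3  j₁+j₂+J+1=10
(j₁±m₁, j₂±m₂, J±M) = (1,5,2,4,0,6)
P² = 1728
sum k=2..2:
  [2] +1/72 = 1/72
S = 1/72
C² = P²·S² = 1/3 ; C = +0.577350

+0.577350  (= +√(1/3))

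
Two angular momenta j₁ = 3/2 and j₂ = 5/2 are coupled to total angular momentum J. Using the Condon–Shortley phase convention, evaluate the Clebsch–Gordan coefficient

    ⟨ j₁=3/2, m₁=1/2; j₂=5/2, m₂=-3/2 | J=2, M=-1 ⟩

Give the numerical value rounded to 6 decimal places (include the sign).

+√(1/42) ≈ +0.154303

j₁+j₂−J=2  J+j₁−j₂=1  J−j₁+j₂=3  j₁+j₂+J+1=7
(j₁±m₁, j₂±m₂, J±M) = (2,1,1,4,1,3)
P² = 24/7
sum k=0..1:
  [0] +1/4 = 1/4
  [1] −1/6 = -1/6
S = 1/12
C² = P²·S² = 1/42 ; C = +0.154303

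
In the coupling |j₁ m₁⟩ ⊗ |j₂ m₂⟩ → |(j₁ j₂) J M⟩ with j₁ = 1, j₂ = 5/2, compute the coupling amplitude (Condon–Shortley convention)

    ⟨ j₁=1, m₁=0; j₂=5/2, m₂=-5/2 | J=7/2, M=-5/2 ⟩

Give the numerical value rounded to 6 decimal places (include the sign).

triangle: 0!×2!×5!/8! = 240/40320
(j±m)!: 1!×1!×0!×5!×1!×6! = 86400
prefactor² = (2J+1)×Δ×N² = 28800/7
  k=0: +1/(0!×0!×1!×0!×1!×5!) = 1/120
Σ = 1/120  ⇒  CG² = 28800/7×1/120² = 2/7
CG = +√(2/7) = +0.534522

+0.534522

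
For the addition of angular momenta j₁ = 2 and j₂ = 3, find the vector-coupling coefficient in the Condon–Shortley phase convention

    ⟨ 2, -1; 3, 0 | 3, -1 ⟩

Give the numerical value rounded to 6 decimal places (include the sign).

j₁+j₂−J=2  J+j₁−j₂=2  J−j₁+j₂=4  j₁+j₂+J+1=9
(j₁±m₁, j₂±m₂, J±M) = (1,3,3,3,2,4)
P² = 96/5
sum k=1..2:
  [1] −1/8 = -1/8
  [2] +1/12 = 1/12
S = -1/24
C² = P²·S² = 1/30 ; C = -0.182574

−√(1/30) = -0.182574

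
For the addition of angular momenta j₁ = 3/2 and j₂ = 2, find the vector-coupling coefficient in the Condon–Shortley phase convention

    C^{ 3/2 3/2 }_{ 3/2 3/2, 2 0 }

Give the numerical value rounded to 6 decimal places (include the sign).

√[4·2!1!2!/6! · 3!0!2!2!3!0!] = √(16/5)
  +(−1)^0/∏(0,2,0,2,1,0)! = 1/4  (running 1/4)
⟨..|..⟩ = √(16/5)·(1/4) = +0.447214

+√(1/5) = +0.447214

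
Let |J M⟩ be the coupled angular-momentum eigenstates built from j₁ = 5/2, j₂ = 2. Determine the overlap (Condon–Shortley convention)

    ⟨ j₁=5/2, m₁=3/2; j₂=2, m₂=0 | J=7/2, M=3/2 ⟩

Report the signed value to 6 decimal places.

j₁+j₂−J=1  J+j₁−j₂=4  J−j₁+j₂=3  j₁+j₂+J+1=9
(j₁±m₁, j₂±m₂, J±M) = (4,1,2,2,5,2)
P² = 512/7
sum k=0..1:
  [0] +1/12 = 1/12
  [1] −1/48 = -1/48
S = 1/16
C² = P²·S² = 2/7 ; C = +0.534522

+√(2/7) = +0.534522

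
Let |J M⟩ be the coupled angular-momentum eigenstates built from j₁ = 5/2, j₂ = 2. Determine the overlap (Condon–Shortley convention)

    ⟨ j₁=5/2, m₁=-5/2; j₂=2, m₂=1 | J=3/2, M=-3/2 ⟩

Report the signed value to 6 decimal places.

-0.534522

√[4·3!2!1!/7! · 0!5!3!1!0!3!] = √(288/7)
  +(−1)^3/∏(3,0,2,0,0,1)! = -1/12  (running -1/12)
⟨..|..⟩ = √(288/7)·(-1/12) = -0.534522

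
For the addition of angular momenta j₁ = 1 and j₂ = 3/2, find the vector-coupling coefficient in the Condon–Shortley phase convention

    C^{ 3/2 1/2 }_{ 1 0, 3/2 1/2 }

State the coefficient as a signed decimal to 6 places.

j₁+j₂−J=1  J+j₁−j₂=1  J−j₁+j₂=2  j₁+j₂+J+1=5
(j₁±m₁, j₂±m₂, J±M) = (1,1,2,1,2,1)
P² = 4/15
sum k=0..1:
  [0] +1/2 = 1/2
  [1] −1/1 = -1
S = -1/2
C² = P²·S² = 1/15 ; C = -0.258199

-0.258199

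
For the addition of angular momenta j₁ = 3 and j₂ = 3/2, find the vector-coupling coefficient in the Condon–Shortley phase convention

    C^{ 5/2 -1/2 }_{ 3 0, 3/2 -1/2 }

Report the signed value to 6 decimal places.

triangle: 2!*4!*1!/8! = 48/40320
(j±m)!: 3!*3!*1!*2!*2!*3! = 864
prefactor² = (2J+1)*Δ*N² = 216/35
  k=0: +1/(0!*2!*3!*1!*1!*0!) = 1/12
  k=1: −1/(1!*1!*2!*0!*2!*1!) = -1/4
Σ = -1/6  ⇒  CG² = 216/35*(-1/6)² = 6/35
CG = −√(6/35) = -0.414039

−√(6/35) ≈ -0.414039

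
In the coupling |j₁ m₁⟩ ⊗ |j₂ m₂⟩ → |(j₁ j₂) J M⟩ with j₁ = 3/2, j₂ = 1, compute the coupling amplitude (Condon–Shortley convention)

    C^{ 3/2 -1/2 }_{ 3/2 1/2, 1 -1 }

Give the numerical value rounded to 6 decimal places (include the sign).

√[4·1!2!1!/5! · 2!1!0!2!1!2!] = √(8/15)
  +(−1)^0/∏(0,1,1,0,1,1)! = 1  (running 1)
⟨..|..⟩ = √(8/15)·(1) = +0.730297

+0.730297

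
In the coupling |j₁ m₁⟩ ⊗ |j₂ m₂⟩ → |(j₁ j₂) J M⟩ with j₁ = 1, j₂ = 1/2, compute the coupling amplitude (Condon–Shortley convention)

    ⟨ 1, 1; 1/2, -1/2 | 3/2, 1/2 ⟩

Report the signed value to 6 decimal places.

+0.577350

triangle: 0!×2!×1!/4! = 2/24
(j±m)!: 2!×0!×0!×1!×2!×1! = 4
prefactor² = (2J+1)×Δ×N² = 4/3
  k=0: +1/(0!×0!×0!×0!×2!×1!) = 1/2
Σ = 1/2  ⇒  CG² = 4/3×1/2² = 1/3
CG = +√(1/3) = +0.577350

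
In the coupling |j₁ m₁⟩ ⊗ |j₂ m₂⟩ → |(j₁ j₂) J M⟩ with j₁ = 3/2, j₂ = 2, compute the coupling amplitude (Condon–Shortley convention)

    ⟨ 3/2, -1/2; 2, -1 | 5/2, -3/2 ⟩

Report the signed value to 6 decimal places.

+0.169031

triangle: 1!·2!·3!/7! = 12/5040
(j±m)!: 1!·2!·1!·3!·1!·4! = 288
prefactor² = (2J+1)·Δ·N² = 144/35
  k=0: +1/(0!·1!·2!·1!·0!·2!) = 1/4
  k=1: −1/(1!·0!·1!·0!·1!·3!) = -1/6
Σ = 1/12  ⇒  CG² = 144/35·1/12² = 1/35
CG = +√(1/35) = +0.169031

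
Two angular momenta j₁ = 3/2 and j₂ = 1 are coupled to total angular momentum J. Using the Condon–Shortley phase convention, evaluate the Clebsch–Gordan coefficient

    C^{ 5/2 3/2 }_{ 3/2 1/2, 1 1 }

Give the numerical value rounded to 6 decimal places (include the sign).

+√(3/5) ≈ +0.774597

triangle: 0!·3!·2!/6! = 12/720
(j±m)!: 2!·1!·2!·0!·4!·1! = 96
prefactor² = (2J+1)·Δ·N² = 48/5
  k=0: +1/(0!·0!·1!·2!·2!·0!) = 1/4
Σ = 1/4  ⇒  CG² = 48/5·1/4² = 3/5
CG = +√(3/5) = +0.774597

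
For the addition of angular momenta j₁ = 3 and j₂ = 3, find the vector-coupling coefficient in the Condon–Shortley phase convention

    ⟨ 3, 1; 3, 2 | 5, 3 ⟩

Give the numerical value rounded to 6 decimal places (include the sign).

-0.408248

j₁+j₂−J=1  J+j₁−j₂=5  J−j₁+j₂=5  j₁+j₂+J+1=12
(j₁±m₁, j₂±m₂, J±M) = (4,2,5,1,8,2)
P² = 153600
sum k=0..1:
  [0] +1/1440 = 1/1440
  [1] −1/576 = -1/576
S = -1/960
C² = P²·S² = 1/6 ; C = -0.408248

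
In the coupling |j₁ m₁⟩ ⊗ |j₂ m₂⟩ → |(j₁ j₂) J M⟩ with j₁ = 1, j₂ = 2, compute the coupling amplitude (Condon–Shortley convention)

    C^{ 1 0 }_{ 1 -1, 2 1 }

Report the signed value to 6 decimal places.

+0.547723

√[3·2!0!2!/5! · 0!2!3!1!1!1!] = √(6/5)
  +(−1)^2/∏(2,0,0,1,0,1)! = 1/2  (running 1/2)
⟨..|..⟩ = √(6/5)·(1/2) = +0.547723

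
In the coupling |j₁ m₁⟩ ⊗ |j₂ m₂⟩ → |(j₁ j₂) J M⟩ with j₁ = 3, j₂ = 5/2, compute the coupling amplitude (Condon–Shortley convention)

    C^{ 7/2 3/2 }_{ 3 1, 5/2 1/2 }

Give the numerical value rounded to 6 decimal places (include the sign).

triangle: 2!×4!×3!/10! = 288/3628800
(j±m)!: 4!×2!×3!×2!×5!×2! = 138240
prefactor² = (2J+1)×Δ×N² = 3072/35
  k=0: +1/(0!×2!×2!×3!×2!×0!) = 1/48
  k=1: −1/(1!×1!×1!×2!×3!×1!) = -1/12
  k=2: +1/(2!×0!×0!×1!×4!×2!) = 1/96
Σ = -5/96  ⇒  CG² = 3072/35×(-5/96)² = 5/21
CG = −√(5/21) = -0.487950

-0.487950  (= −√(5/21))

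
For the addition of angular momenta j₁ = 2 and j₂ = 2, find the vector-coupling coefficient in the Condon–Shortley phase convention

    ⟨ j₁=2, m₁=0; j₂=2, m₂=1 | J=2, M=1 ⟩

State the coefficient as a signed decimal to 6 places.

−√(1/14) ≈ -0.267261

j₁+j₂−J=2  J+j₁−j₂=2  J−j₁+j₂=2  j₁+j₂+J+1=7
(j₁±m₁, j₂±m₂, J±M) = (2,2,3,1,3,1)
P² = 8/7
sum k=1..2:
  [1] −1/2 = -1/2
  [2] +1/4 = 1/4
S = -1/4
C² = P²·S² = 1/14 ; C = -0.267261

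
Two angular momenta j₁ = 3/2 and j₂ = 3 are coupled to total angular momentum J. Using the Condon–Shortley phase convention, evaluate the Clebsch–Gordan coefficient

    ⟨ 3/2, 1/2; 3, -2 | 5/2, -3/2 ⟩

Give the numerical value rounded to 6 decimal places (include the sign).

j₁+j₂−J=2  J+j₁−j₂=1  J−j₁+j₂=4  j₁+j₂+J+1=8
(j₁±m₁, j₂±m₂, J±M) = (2,1,1,5,1,4)
P² = 288/7
sum k=0..1:
  [0] +1/12 = 1/12
  [1] −1/24 = -1/24
S = 1/24
C² = P²·S² = 1/14 ; C = +0.267261

+0.267261  (= +√(1/14))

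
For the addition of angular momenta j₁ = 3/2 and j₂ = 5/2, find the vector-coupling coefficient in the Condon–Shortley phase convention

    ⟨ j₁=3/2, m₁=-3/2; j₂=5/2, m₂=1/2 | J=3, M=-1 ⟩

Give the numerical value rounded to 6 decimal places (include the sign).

−√(9/20) = -0.670820

triangle: 1!×2!×4!/8! = 48/40320
(j±m)!: 0!×3!×3!×2!×2!×4! = 3456
prefactor² = (2J+1)×Δ×N² = 144/5
  k=1: −1/(1!×0!×2!×2!×0!×2!) = -1/8
Σ = -1/8  ⇒  CG² = 144/5×(-1/8)² = 9/20
CG = −√(9/20) = -0.670820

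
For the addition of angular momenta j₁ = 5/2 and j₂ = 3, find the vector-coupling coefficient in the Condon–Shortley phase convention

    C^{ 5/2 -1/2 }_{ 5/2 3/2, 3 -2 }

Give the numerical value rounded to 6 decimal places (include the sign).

triangle: 3!*2!*3!/9! = 72/362880
(j±m)!: 4!*1!*1!*5!*2!*3! = 34560
prefactor² = (2J+1)*Δ*N² = 288/7
  k=0: +1/(0!*3!*1!*1!*1!*2!) = 1/12
  k=1: −1/(1!*2!*0!*0!*2!*3!) = -1/24
Σ = 1/24  ⇒  CG² = 288/7*1/24² = 1/14
CG = +√(1/14) = +0.267261

+0.267261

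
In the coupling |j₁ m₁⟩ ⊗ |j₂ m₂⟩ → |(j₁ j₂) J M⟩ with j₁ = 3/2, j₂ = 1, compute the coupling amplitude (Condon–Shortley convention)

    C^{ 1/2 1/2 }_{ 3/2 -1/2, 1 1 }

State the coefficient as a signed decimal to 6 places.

triangle: 2!×1!×0!/4! = 2/24
(j±m)!: 1!×2!×2!×0!×1!×0! = 4
prefactor² = (2J+1)×Δ×N² = 2/3
  k=2: +1/(2!×0!×0!×0!×1!×0!) = 1/2
Σ = 1/2  ⇒  CG² = 2/3×1/2² = 1/6
CG = +√(1/6) = +0.408248

+0.408248  (= +√(1/6))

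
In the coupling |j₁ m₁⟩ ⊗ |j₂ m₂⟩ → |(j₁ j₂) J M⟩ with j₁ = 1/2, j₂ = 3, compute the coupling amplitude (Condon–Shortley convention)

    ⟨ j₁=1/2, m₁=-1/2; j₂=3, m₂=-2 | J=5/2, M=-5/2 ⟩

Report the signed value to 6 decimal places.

-0.377964  (= −√(1/7))

√[6·1!0!5!/7! · 0!1!1!5!0!5!] = √(14400/7)
  +(−1)^1/∏(1,0,0,0,0,5)! = -1/120  (running -1/120)
⟨..|..⟩ = √(14400/7)·(-1/120) = -0.377964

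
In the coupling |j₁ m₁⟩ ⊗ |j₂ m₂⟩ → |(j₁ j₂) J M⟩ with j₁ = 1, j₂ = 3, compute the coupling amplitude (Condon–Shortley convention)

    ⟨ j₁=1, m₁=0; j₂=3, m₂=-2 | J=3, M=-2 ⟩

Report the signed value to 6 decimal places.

+0.577350

√[7·1!1!5!/8! · 1!1!1!5!1!5!] = √(300)
  +(−1)^0/∏(0,1,1,1,0,4)! = 1/24  (running 1/24)
  +(−1)^1/∏(1,0,0,0,1,5)! = -1/120  (running 1/30)
⟨..|..⟩ = √(300)·(1/30) = +0.577350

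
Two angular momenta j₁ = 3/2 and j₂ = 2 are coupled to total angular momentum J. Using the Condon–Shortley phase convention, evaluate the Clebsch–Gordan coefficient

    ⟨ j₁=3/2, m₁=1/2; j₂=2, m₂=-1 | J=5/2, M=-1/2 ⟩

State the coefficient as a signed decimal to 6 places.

√[6·1!2!3!/7! · 2!1!1!3!2!3!] = √(72/35)
  +(−1)^0/∏(0,1,1,1,1,2)! = 1/2  (running 1/2)
  +(−1)^1/∏(1,0,0,0,2,3)! = -1/12  (running 5/12)
⟨..|..⟩ = √(72/35)·(5/12) = +0.597614

+0.597614  (= +√(5/14))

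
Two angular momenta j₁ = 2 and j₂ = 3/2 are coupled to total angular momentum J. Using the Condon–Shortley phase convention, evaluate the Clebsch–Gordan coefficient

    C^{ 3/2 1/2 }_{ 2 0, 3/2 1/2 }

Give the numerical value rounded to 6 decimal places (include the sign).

j₁+j₂−J=2  J+j₁−j₂=2  J−j₁+j₂=1  j₁+j₂+J+1=6
(j₁±m₁, j₂±m₂, J±M) = (2,2,2,1,2,1)
P² = 16/45
sum k=1..2:
  [1] −1/1 = -1
  [2] +1/4 = 1/4
S = -3/4
C² = P²·S² = 1/5 ; C = -0.447214

−√(1/5) = -0.447214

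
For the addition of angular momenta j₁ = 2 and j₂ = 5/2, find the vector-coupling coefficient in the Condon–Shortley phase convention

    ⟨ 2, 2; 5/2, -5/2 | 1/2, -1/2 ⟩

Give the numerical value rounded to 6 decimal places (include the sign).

+√(1/3) = +0.577350

j₁+j₂−J=4  J+j₁−j₂=0  J−j₁+j₂=1  j₁+j₂+J+1=6
(j₁±m₁, j₂±m₂, J±M) = (4,0,0,5,0,1)
P² = 192
sum k=0..0:
  [0] +1/24 = 1/24
S = 1/24
C² = P²·S² = 1/3 ; C = +0.577350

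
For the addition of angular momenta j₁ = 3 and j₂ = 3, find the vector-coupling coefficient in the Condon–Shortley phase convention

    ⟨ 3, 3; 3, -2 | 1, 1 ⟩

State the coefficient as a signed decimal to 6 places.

+√(3/28) = +0.327327

triangle: 5!×1!×1!/8! = 120/40320
(j±m)!: 6!×0!×1!×5!×2!×0! = 172800
prefactor² = (2J+1)×Δ×N² = 10800/7
  k=0: +1/(0!×5!×0!×1!×1!×0!) = 1/120
Σ = 1/120  ⇒  CG² = 10800/7×1/120² = 3/28
CG = +√(3/28) = +0.327327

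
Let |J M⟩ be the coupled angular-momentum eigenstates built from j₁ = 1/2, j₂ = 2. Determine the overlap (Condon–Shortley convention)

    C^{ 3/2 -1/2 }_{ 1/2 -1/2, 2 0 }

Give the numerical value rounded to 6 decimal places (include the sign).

-0.632456

√[4·1!0!3!/5! · 0!1!2!2!1!2!] = √(8/5)
  +(−1)^1/∏(1,0,0,1,0,2)! = -1/2  (running -1/2)
⟨..|..⟩ = √(8/5)·(-1/2) = -0.632456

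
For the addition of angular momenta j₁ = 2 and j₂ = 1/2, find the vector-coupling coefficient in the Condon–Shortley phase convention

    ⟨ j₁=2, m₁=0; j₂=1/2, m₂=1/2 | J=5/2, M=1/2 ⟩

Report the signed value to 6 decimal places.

+0.774597  (= +√(3/5))

triangle: 0!*4!*1!/6! = 24/720
(j±m)!: 2!*2!*1!*0!*3!*2! = 48
prefactor² = (2J+1)*Δ*N² = 48/5
  k=0: +1/(0!*0!*2!*1!*2!*0!) = 1/4
Σ = 1/4  ⇒  CG² = 48/5*1/4² = 3/5
CG = +√(3/5) = +0.774597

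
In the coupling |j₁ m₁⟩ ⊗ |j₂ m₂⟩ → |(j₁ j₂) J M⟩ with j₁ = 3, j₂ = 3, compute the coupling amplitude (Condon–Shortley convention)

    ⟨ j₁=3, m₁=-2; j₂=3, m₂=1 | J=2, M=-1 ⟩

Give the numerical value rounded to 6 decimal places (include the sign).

j₁+j₂−J=4  J+j₁−j₂=2  J−j₁+j₂=2  j₁+j₂+J+1=9
(j₁±m₁, j₂±m₂, J±M) = (1,5,4,2,1,3)
P² = 320/7
sum k=3..4:
  [3] −1/12 = -1/12
  [4] +1/48 = 1/48
S = -1/16
C² = P²·S² = 5/28 ; C = -0.422577

-0.422577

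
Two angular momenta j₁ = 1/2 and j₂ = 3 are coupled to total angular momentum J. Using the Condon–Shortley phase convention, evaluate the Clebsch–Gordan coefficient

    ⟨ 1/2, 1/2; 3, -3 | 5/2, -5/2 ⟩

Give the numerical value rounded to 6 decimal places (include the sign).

√[6·1!0!5!/7! · 1!0!0!6!0!5!] = √(86400/7)
  +(−1)^0/∏(0,1,0,0,0,5)! = 1/120  (running 1/120)
⟨..|..⟩ = √(86400/7)·(1/120) = +0.925820

+√(6/7) ≈ +0.925820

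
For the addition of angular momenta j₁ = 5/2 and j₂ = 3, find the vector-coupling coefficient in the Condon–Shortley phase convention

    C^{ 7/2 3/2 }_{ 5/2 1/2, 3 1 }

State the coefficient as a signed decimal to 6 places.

triangle: 2!×3!×4!/10! = 288/3628800
(j±m)!: 3!×2!×4!×2!×5!×2! = 138240
prefactor² = (2J+1)×Δ×N² = 3072/35
  k=0: +1/(0!×2!×2!×4!×1!×0!) = 1/96
  k=1: −1/(1!×1!×1!×3!×2!×1!) = -1/12
  k=2: +1/(2!×0!×0!×2!×3!×2!) = 1/48
Σ = -5/96  ⇒  CG² = 3072/35×(-5/96)² = 5/21
CG = −√(5/21) = -0.487950

-0.487950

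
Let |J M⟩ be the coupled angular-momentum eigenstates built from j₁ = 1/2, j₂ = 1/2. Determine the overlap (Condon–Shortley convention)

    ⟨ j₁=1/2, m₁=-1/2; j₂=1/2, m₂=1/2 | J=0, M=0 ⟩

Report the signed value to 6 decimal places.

-0.707107  (= −√(1/2))

j₁+j₂−J=1  J+j₁−j₂=0  J−j₁+j₂=0  j₁+j₂+J+1=2
(j₁±m₁, j₂±m₂, J±M) = (0,1,1,0,0,0)
P² = 1/2
sum k=1..1:
  [1] −1/1 = -1
S = -1
C² = P²·S² = 1/2 ; C = -0.707107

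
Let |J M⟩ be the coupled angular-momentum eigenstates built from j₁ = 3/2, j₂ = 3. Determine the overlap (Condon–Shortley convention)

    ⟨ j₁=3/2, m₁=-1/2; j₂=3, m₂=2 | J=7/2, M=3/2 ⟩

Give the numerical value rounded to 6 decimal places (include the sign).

triangle: 1!×2!×5!/9! = 240/362880
(j±m)!: 1!×2!×5!×1!×5!×2! = 57600
prefactor² = (2J+1)×Δ×N² = 6400/21
  k=0: +1/(0!×1!×2!×5!×0!×0!) = 1/240
  k=1: −1/(1!×0!×1!×4!×1!×1!) = -1/24
Σ = -3/80  ⇒  CG² = 6400/21×(-3/80)² = 3/7
CG = −√(3/7) = -0.654654

−√(3/7) = -0.654654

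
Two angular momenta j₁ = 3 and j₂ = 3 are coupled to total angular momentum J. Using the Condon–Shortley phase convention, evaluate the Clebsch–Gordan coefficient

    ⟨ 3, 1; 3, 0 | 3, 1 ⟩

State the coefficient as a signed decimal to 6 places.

√[7·3!3!3!/10! · 4!2!3!3!4!2!] = √(864/25)
  +(−1)^0/∏(0,3,2,3,1,0)! = 1/72  (running 1/72)
  +(−1)^1/∏(1,2,1,2,2,1)! = -1/8  (running -1/9)
  +(−1)^2/∏(2,1,0,1,3,2)! = 1/24  (running -5/72)
⟨..|..⟩ = √(864/25)·(-5/72) = -0.408248

−√(1/6) = -0.408248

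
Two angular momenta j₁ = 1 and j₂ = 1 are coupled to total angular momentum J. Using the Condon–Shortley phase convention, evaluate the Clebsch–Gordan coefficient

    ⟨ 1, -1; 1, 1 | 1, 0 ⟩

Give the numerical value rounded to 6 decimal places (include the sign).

triangle: 1!·1!·1!/4! = 1/24
(j±m)!: 0!·2!·2!·0!·1!·1! = 4
prefactor² = (2J+1)·Δ·N² = 1/2
  k=1: −1/(1!·0!·1!·1!·0!·0!) = -1
Σ = -1  ⇒  CG² = 1/2·(-1)² = 1/2
CG = −√(1/2) = -0.707107

−√(1/2) = -0.707107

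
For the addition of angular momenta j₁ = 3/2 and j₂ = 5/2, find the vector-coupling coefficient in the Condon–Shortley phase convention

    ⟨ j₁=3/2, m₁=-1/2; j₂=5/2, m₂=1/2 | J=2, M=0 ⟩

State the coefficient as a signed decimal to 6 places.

-0.267261  (= −√(1/14))

j₁+j₂−J=2  J+j₁−j₂=1  J−j₁+j₂=3  j₁+j₂+J+1=7
(j₁±m₁, j₂±m₂, J±M) = (1,2,3,2,2,2)
P² = 8/7
sum k=1..2:
  [1] −1/2 = -1/2
  [2] +1/4 = 1/4
S = -1/4
C² = P²·S² = 1/14 ; C = -0.267261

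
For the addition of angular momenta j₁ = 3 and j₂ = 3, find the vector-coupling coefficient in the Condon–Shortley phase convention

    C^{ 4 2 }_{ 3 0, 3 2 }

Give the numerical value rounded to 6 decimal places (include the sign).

j₁+j₂−J=2  J+j₁−j₂=4  J−j₁+j₂=4  j₁+j₂+J+1=11
(j₁±m₁, j₂±m₂, J±M) = (3,3,5,1,6,2)
P² = 124416/77
sum k=1..2:
  [1] −1/96 = -1/96
  [2] +1/72 = 1/72
S = 1/288
C² = P²·S² = 3/154 ; C = +0.139573

+0.139573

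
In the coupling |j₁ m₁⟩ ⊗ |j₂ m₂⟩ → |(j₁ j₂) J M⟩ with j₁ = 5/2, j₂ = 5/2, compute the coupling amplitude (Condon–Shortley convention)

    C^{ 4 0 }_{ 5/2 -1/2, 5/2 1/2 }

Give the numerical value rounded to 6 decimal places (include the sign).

√[9·1!4!4!/10! · 2!3!3!2!4!4!] = √(20736/175)
  +(−1)^0/∏(0,1,3,3,1,1)! = 1/36  (running 1/36)
  +(−1)^1/∏(1,0,2,2,2,2)! = -1/16  (running -5/144)
⟨..|..⟩ = √(20736/175)·(-5/144) = -0.377964

-0.377964  (= −√(1/7))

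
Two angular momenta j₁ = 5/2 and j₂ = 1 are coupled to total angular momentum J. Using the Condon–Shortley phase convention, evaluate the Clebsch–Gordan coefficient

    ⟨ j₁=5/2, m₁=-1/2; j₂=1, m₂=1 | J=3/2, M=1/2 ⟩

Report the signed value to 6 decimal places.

√[4·2!3!0!/6! · 2!3!2!0!2!1!] = √(16/5)
  +(−1)^2/∏(2,0,1,0,2,0)! = 1/4  (running 1/4)
⟨..|..⟩ = √(16/5)·(1/4) = +0.447214

+0.447214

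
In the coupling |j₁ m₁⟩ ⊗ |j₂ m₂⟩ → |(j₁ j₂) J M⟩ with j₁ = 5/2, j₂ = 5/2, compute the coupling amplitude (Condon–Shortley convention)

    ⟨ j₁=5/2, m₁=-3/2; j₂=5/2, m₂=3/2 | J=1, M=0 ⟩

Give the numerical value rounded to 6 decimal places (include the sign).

−√(9/70) = -0.358569

√[3·4!1!1!/7! · 1!4!4!1!1!1!] = √(288/35)
  +(−1)^3/∏(3,1,1,1,0,0)! = -1/6  (running -1/6)
  +(−1)^4/∏(4,0,0,0,1,1)! = 1/24  (running -1/8)
⟨..|..⟩ = √(288/35)·(-1/8) = -0.358569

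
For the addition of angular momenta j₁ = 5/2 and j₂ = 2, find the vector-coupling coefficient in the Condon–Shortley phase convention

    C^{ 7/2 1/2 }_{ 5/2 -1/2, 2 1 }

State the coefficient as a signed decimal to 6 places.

triangle: 1!×4!×3!/9! = 144/362880
(j±m)!: 2!×3!×3!×1!×4!×3! = 10368
prefactor² = (2J+1)×Δ×N² = 1152/35
  k=0: +1/(0!×1!×3!×3!×1!×0!) = 1/36
  k=1: −1/(1!×0!×2!×2!×2!×1!) = -1/8
Σ = -7/72  ⇒  CG² = 1152/35×(-7/72)² = 14/45
CG = −√(14/45) = -0.557773

-0.557773  (= −√(14/45))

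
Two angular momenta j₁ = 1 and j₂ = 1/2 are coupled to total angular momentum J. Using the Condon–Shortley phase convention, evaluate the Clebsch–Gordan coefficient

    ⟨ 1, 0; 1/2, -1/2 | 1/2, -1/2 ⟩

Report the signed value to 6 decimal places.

triangle: 1!·1!·0!/3! = 1/6
(j±m)!: 1!·1!·0!·1!·0!·1! = 1
prefactor² = (2J+1)·Δ·N² = 1/3
  k=0: +1/(0!·1!·1!·0!·0!·0!) = 1
Σ = 1  ⇒  CG² = 1/3·1² = 1/3
CG = +√(1/3) = +0.577350

+√(1/3) = +0.577350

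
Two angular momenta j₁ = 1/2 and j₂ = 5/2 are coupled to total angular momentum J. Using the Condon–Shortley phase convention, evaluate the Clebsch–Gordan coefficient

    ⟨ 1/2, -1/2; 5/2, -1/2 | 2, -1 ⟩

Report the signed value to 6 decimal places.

triangle: 1!×0!×4!/6! = 24/720
(j±m)!: 0!×1!×2!×3!×1!×3! = 72
prefactor² = (2J+1)×Δ×N² = 12
  k=1: −1/(1!×0!×0!×1!×0!×3!) = -1/6
Σ = -1/6  ⇒  CG² = 12×(-1/6)² = 1/3
CG = −√(1/3) = -0.577350

−√(1/3) = -0.577350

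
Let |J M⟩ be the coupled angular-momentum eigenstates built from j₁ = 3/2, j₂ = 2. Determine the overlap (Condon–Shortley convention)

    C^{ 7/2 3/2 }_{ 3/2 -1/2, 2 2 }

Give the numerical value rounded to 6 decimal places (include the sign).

√[8·0!3!4!/8! · 1!2!4!0!5!2!] = √(2304/7)
  +(−1)^0/∏(0,0,2,4,1,0)! = 1/48  (running 1/48)
⟨..|..⟩ = √(2304/7)·(1/48) = +0.377964

+√(1/7) ≈ +0.377964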